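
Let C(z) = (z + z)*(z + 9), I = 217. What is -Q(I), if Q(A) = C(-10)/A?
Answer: -20/217 ≈ -0.092166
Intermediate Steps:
C(z) = 2*z*(9 + z) (C(z) = (2*z)*(9 + z) = 2*z*(9 + z))
Q(A) = 20/A (Q(A) = (2*(-10)*(9 - 10))/A = (2*(-10)*(-1))/A = 20/A)
-Q(I) = -20/217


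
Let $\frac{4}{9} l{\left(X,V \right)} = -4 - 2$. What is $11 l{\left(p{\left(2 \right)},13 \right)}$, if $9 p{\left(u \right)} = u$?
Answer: $- \frac{297}{2} \approx -148.5$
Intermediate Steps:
$p{\left(u \right)} = \frac{u}{9}$
$l{\left(X,V \right)} = - \frac{27}{2}$ ($l{\left(X,V \right)} = \frac{9 \left(-4 - 2\right)}{4} = \frac{9}{4} \left(-6\right) = - \frac{27}{2}$)
$11 l{\left(p{\left(2 \right)},13 \right)} = 11 \left(- \frac{27}{2}\right) = - \frac{297}{2}$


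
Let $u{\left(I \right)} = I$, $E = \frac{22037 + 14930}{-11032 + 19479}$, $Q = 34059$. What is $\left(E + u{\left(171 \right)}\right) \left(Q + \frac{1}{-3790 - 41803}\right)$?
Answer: $\frac{2300401143468344}{385124071} \approx 5.9731 \cdot 10^{6}$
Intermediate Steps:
$E = \frac{36967}{8447} \approx 4.3763$
$\left(E + u{\left(171 \right)}\right) \left(Q + \frac{1}{-3790 - 41803}\right) = \left(\frac{36967}{8447} + 171\right) \left(34059 + \frac{1}{-3790 - 41803}\right) = \frac{1481404 \left(34059 + \frac{1}{-45593}\right)}{8447} = \frac{1481404 \left(34059 - \frac{1}{45593}\right)}{8447} = \frac{1481404}{8447} \cdot \frac{1552851986}{45593} = \frac{2300401143468344}{385124071}$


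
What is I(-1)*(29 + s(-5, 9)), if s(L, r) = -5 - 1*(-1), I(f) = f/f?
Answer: 25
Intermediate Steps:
I(f) = 1
s(L, r) = -4 (s(L, r) = -5 + 1 = -4)
I(-1)*(29 + s(-5, 9)) = 1*(29 - 4) = 1*25 = 25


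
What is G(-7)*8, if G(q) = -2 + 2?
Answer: 0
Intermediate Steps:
G(q) = 0
G(-7)*8 = 0*8 = 0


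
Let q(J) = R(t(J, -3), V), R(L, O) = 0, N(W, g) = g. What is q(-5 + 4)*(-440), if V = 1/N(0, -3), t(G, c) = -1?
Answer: 0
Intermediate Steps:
V = -1/3 (V = 1/(-3) = -1/3 ≈ -0.33333)
q(J) = 0
q(-5 + 4)*(-440) = 0*(-440) = 0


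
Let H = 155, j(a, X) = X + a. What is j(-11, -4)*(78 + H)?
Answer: -3495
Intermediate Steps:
j(-11, -4)*(78 + H) = (-4 - 11)*(78 + 155) = -15*233 = -3495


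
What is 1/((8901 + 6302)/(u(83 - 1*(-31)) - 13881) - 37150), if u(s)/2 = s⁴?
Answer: -337778151/12548458294447 ≈ -2.6918e-5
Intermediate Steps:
u(s) = 2*s⁴
1/((8901 + 6302)/(u(83 - 1*(-31)) - 13881) - 37150) = 1/((8901 + 6302)/(2*(83 - 1*(-31))⁴ - 13881) - 37150) = 1/(15203/(2*(83 + 31)⁴ - 13881) - 37150) = 1/(15203/(2*114⁴ - 13881) - 37150) = 1/(15203/(2*168896016 - 13881) - 37150) = 1/(15203/(337792032 - 13881) - 37150) = 1/(15203/337778151 - 37150) = 1/(-12548458294447/337778151) = -337778151/12548458294447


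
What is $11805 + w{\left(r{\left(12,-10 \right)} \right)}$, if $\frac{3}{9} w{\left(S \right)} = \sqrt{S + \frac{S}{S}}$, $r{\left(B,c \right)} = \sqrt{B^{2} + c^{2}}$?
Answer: $11805 + 3 \sqrt{1 + 2 \sqrt{61}} \approx 11817.0$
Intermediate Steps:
$w{\left(S \right)} = 3 \sqrt{1 + S}$ ($w{\left(S \right)} = 3 \sqrt{S + \frac{S}{S}} = 3 \sqrt{S + 1} = 3 \sqrt{1 + S}$)
$11805 + w{\left(r{\left(12,-10 \right)} \right)} = 11805 + 3 \sqrt{1 + \sqrt{12^{2} + \left(-10\right)^{2}}} = 11805 + 3 \sqrt{1 + \sqrt{144 + 100}} = 11805 + 3 \sqrt{1 + \sqrt{244}} = 11805 + 3 \sqrt{1 + 2 \sqrt{61}}$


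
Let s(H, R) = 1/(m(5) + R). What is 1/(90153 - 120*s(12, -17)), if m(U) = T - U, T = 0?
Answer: 11/991743 ≈ 1.1092e-5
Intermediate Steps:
m(U) = -U (m(U) = 0 - U = -U)
s(H, R) = 1/(-5 + R) (s(H, R) = 1/(-1*5 + R) = 1/(-5 + R))
1/(90153 - 120*s(12, -17)) = 1/(90153 - 120/(-5 - 17)) = 1/(90153 - 120/(-22)) = 1/(90153 - 120*(-1/22)) = 1/(90153 + 60/11) = 1/(991743/11) = 11/991743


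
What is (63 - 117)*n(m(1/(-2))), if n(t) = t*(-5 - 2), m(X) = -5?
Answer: -1890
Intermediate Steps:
n(t) = -7*t (n(t) = t*(-7) = -7*t)
(63 - 117)*n(m(1/(-2))) = (63 - 117)*(-7*(-5)) = -54*35 = -1890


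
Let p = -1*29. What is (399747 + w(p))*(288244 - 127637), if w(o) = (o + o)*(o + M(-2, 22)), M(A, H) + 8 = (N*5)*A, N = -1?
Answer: 64453676991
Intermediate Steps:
M(A, H) = -8 - 5*A (M(A, H) = -8 + (-1*5)*A = -8 - 5*A)
p = -29
w(o) = 2*o*(2 + o) (w(o) = (o + o)*(o + (-8 - 5*(-2))) = (2*o)*(o + (-8 + 10)) = (2*o)*(o + 2) = (2*o)*(2 + o) = 2*o*(2 + o))
(399747 + w(p))*(288244 - 127637) = (399747 + 2*(-29)*(2 - 29))*(288244 - 127637) = (399747 + 2*(-29)*(-27))*160607 = (399747 + 1566)*160607 = 401313*160607 = 64453676991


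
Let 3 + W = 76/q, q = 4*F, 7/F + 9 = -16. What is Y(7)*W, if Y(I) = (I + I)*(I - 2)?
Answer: -4960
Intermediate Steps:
F = -7/25 (F = 7/(-9 - 16) = 7/(-25) = 7*(-1/25) = -7/25 ≈ -0.28000)
q = -28/25 (q = 4*(-7/25) = -28/25 ≈ -1.1200)
Y(I) = 2*I*(-2 + I) (Y(I) = (2*I)*(-2 + I) = 2*I*(-2 + I))
W = -496/7 (W = -3 + 76/(-28/25) = -3 + 76*(-25/28) = -3 - 475/7 = -496/7 ≈ -70.857)
Y(7)*W = (2*7*(-2 + 7))*(-496/7) = (2*7*5)*(-496/7) = 70*(-496/7) = -4960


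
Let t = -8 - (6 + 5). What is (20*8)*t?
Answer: -3040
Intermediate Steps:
t = -19 (t = -8 - 1*11 = -8 - 11 = -19)
(20*8)*t = (20*8)*(-19) = 160*(-19) = -3040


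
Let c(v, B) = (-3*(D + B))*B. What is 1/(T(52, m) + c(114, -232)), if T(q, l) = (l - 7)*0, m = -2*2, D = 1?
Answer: -1/160776 ≈ -6.2198e-6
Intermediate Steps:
c(v, B) = B*(-3 - 3*B) (c(v, B) = (-3*(1 + B))*B = (-3 - 3*B)*B = B*(-3 - 3*B))
m = -4
T(q, l) = 0 (T(q, l) = (-7 + l)*0 = 0)
1/(T(52, m) + c(114, -232)) = 1/(0 - 3*(-232)*(1 - 232)) = 1/(0 - 3*(-232)*(-231)) = 1/(0 - 160776) = 1/(-160776) = -1/160776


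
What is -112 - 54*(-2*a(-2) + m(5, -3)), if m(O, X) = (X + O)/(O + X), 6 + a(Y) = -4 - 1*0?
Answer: -1246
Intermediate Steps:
a(Y) = -10 (a(Y) = -6 + (-4 - 1*0) = -6 + (-4 + 0) = -6 - 4 = -10)
m(O, X) = 1 (m(O, X) = (O + X)/(O + X) = 1)
-112 - 54*(-2*a(-2) + m(5, -3)) = -112 - 54*(-2*(-10) + 1) = -112 - 54*(20 + 1) = -112 - 54*21 = -112 - 1134 = -1246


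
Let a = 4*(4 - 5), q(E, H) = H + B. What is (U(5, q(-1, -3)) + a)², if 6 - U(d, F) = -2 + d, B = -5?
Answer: 1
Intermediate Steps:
q(E, H) = -5 + H (q(E, H) = H - 5 = -5 + H)
U(d, F) = 8 - d (U(d, F) = 6 - (-2 + d) = 6 + (2 - d) = 8 - d)
a = -4 (a = 4*(-1) = -4)
(U(5, q(-1, -3)) + a)² = ((8 - 1*5) - 4)² = ((8 - 5) - 4)² = (3 - 4)² = (-1)² = 1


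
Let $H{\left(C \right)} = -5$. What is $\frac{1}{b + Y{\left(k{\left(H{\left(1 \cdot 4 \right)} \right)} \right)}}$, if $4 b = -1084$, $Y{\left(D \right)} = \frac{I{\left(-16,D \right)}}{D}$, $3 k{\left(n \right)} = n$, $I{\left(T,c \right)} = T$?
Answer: $- \frac{5}{1307} \approx -0.0038256$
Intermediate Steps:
$k{\left(n \right)} = \frac{n}{3}$
$Y{\left(D \right)} = - \frac{16}{D}$
$b = -271$ ($b = \frac{1}{4} \left(-1084\right) = -271$)
$\frac{1}{b + Y{\left(k{\left(H{\left(1 \cdot 4 \right)} \right)} \right)}} = \frac{1}{-271 - \frac{16}{\frac{1}{3} \left(-5\right)}} = \frac{1}{-271 - \frac{16}{- \frac{5}{3}}} = \frac{1}{-271 - - \frac{48}{5}} = \frac{1}{-271 + \frac{48}{5}} = \frac{1}{- \frac{1307}{5}} = - \frac{5}{1307}$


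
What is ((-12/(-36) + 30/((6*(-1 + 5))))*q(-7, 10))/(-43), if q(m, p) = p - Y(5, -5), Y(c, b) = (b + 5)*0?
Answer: -95/258 ≈ -0.36822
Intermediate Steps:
Y(c, b) = 0 (Y(c, b) = (5 + b)*0 = 0)
q(m, p) = p (q(m, p) = p - 1*0 = p + 0 = p)
((-12/(-36) + 30/((6*(-1 + 5))))*q(-7, 10))/(-43) = ((-12/(-36) + 30/((6*(-1 + 5))))*10)/(-43) = ((-12*(-1/36) + 30/((6*4)))*10)*(-1/43) = ((⅓ + 30/24)*10)*(-1/43) = ((⅓ + 30*(1/24))*10)*(-1/43) = ((⅓ + 5/4)*10)*(-1/43) = ((19/12)*10)*(-1/43) = (95/6)*(-1/43) = -95/258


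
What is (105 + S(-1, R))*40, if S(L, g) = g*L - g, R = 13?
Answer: 3160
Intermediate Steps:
S(L, g) = -g + L*g (S(L, g) = L*g - g = -g + L*g)
(105 + S(-1, R))*40 = (105 + 13*(-1 - 1))*40 = (105 + 13*(-2))*40 = (105 - 26)*40 = 79*40 = 3160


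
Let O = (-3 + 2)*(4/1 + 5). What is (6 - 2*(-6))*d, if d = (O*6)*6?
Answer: -5832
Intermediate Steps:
O = -9 (O = -(4*1 + 5) = -(4 + 5) = -1*9 = -9)
d = -324 (d = -9*6*6 = -54*6 = -324)
(6 - 2*(-6))*d = (6 - 2*(-6))*(-324) = (6 + 12)*(-324) = 18*(-324) = -5832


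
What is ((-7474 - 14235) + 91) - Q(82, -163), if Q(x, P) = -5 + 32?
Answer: -21645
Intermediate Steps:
Q(x, P) = 27
((-7474 - 14235) + 91) - Q(82, -163) = ((-7474 - 14235) + 91) - 1*27 = (-21709 + 91) - 27 = -21618 - 27 = -21645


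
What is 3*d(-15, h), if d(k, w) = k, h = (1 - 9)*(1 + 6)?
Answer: -45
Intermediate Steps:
h = -56 (h = -8*7 = -56)
3*d(-15, h) = 3*(-15) = -45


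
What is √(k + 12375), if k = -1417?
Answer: √10958 ≈ 104.68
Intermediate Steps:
√(k + 12375) = √(-1417 + 12375) = √10958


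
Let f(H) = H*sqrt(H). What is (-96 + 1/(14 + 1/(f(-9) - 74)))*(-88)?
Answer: 1138794976/134901 + 88*I/44967 ≈ 8441.7 + 0.001957*I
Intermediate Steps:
f(H) = H**(3/2)
(-96 + 1/(14 + 1/(f(-9) - 74)))*(-88) = (-96 + 1/(14 + 1/((-9)**(3/2) - 74)))*(-88) = (-96 + 1/(14 + 1/(-27*I - 74)))*(-88) = (-96 + 1/(14 + 1/(-74 - 27*I)))*(-88) = (-96 + 1/(14 + (-74 + 27*I)/6205))*(-88) = 8448 - 88/(14 + (-74 + 27*I)/6205)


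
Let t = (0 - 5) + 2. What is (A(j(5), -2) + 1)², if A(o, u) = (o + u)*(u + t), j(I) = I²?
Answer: 12996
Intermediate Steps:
t = -3 (t = -5 + 2 = -3)
A(o, u) = (-3 + u)*(o + u) (A(o, u) = (o + u)*(u - 3) = (o + u)*(-3 + u) = (-3 + u)*(o + u))
(A(j(5), -2) + 1)² = (((-2)² - 3*5² - 3*(-2) + 5²*(-2)) + 1)² = ((4 - 3*25 + 6 + 25*(-2)) + 1)² = ((4 - 75 + 6 - 50) + 1)² = (-115 + 1)² = (-114)² = 12996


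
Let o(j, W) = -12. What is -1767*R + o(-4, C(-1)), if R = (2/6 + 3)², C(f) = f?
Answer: -58936/3 ≈ -19645.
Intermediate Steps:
R = 100/9 (R = (2*(⅙) + 3)² = (⅓ + 3)² = (10/3)² = 100/9 ≈ 11.111)
-1767*R + o(-4, C(-1)) = -1767*100/9 - 12 = -93*1900/9 - 12 = -58900/3 - 12 = -58936/3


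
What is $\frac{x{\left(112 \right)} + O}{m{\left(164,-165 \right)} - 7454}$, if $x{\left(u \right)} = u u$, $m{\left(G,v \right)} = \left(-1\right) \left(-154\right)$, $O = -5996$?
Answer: $- \frac{1637}{1825} \approx -0.89699$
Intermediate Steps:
$m{\left(G,v \right)} = 154$
$x{\left(u \right)} = u^{2}$
$\frac{x{\left(112 \right)} + O}{m{\left(164,-165 \right)} - 7454} = \frac{112^{2} - 5996}{154 - 7454} = \frac{12544 - 5996}{-7300} = 6548 \left(- \frac{1}{7300}\right) = - \frac{1637}{1825}$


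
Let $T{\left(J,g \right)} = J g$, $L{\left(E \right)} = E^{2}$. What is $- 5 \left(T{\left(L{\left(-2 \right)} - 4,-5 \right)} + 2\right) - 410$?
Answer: $-420$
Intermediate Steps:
$- 5 \left(T{\left(L{\left(-2 \right)} - 4,-5 \right)} + 2\right) - 410 = - 5 \left(\left(\left(-2\right)^{2} - 4\right) \left(-5\right) + 2\right) - 410 = - 5 \left(\left(4 - 4\right) \left(-5\right) + 2\right) - 410 = - 5 \left(0 \left(-5\right) + 2\right) - 410 = - 5 \left(0 + 2\right) - 410 = \left(-5\right) 2 - 410 = -10 - 410 = -420$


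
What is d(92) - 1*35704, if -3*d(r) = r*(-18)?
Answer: -35152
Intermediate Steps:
d(r) = 6*r (d(r) = -r*(-18)/3 = -(-6)*r = 6*r)
d(92) - 1*35704 = 6*92 - 1*35704 = 552 - 35704 = -35152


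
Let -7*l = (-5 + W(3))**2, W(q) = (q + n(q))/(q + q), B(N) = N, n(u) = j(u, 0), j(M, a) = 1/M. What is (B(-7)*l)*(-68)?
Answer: -108800/81 ≈ -1343.2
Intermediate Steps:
j(M, a) = 1/M
n(u) = 1/u
W(q) = (q + 1/q)/(2*q) (W(q) = (q + 1/q)/(q + q) = (q + 1/q)/((2*q)) = (q + 1/q)*(1/(2*q)) = (q + 1/q)/(2*q))
l = -1600/567 (l = -(-5 + (1/2)*(1 + 3**2)/3**2)**2/7 = -(-5 + (1/2)*(1/9)*(1 + 9))**2/7 = -(-5 + (1/2)*(1/9)*10)**2/7 = -(-5 + 5/9)**2/7 = -(-40/9)**2/7 = -1/7*1600/81 = -1600/567 ≈ -2.8219)
(B(-7)*l)*(-68) = -7*(-1600/567)*(-68) = (1600/81)*(-68) = -108800/81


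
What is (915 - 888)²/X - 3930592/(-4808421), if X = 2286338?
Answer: 8990167191005/10993675652298 ≈ 0.81776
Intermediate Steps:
(915 - 888)²/X - 3930592/(-4808421) = (915 - 888)²/2286338 - 3930592/(-4808421) = 27²*(1/2286338) - 3930592*(-1/4808421) = 729*(1/2286338) + 3930592/4808421 = 729/2286338 + 3930592/4808421 = 8990167191005/10993675652298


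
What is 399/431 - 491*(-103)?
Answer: 21797362/431 ≈ 50574.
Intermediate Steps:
399/431 - 491*(-103) = 399*(1/431) + 50573 = 399/431 + 50573 = 21797362/431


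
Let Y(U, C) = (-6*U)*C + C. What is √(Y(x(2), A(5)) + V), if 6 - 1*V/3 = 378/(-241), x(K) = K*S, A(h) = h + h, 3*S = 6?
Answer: I*√12039878/241 ≈ 14.398*I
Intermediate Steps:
S = 2 (S = (⅓)*6 = 2)
A(h) = 2*h
x(K) = 2*K (x(K) = K*2 = 2*K)
Y(U, C) = C - 6*C*U (Y(U, C) = -6*C*U + C = C - 6*C*U)
V = 5472/241 (V = 18 - 1134/(-241) = 18 - 1134*(-1)/241 = 18 - 3*(-378/241) = 18 + 1134/241 = 5472/241 ≈ 22.705)
√(Y(x(2), A(5)) + V) = √((2*5)*(1 - 12*2) + 5472/241) = √(10*(1 - 6*4) + 5472/241) = √(10*(1 - 24) + 5472/241) = √(10*(-23) + 5472/241) = √(-230 + 5472/241) = √(-49958/241) = I*√12039878/241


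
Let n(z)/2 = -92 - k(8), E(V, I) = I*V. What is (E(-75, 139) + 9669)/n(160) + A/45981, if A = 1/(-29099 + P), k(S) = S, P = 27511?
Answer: 6900184721/1825445700 ≈ 3.7800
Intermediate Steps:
A = -1/1588 (A = 1/(-29099 + 27511) = 1/(-1588) = -1/1588 ≈ -0.00062972)
n(z) = -200 (n(z) = 2*(-92 - 1*8) = 2*(-92 - 8) = 2*(-100) = -200)
(E(-75, 139) + 9669)/n(160) + A/45981 = (139*(-75) + 9669)/(-200) - 1/1588/45981 = (-10425 + 9669)*(-1/200) - 1/1588*1/45981 = -756*(-1/200) - 1/73017828 = 189/50 - 1/73017828 = 6900184721/1825445700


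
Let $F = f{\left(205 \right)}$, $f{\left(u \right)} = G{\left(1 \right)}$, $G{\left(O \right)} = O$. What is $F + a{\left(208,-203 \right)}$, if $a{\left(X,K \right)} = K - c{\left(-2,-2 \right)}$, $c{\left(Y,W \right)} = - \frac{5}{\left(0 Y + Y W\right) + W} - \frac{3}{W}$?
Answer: $-201$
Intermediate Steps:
$f{\left(u \right)} = 1$
$F = 1$
$c{\left(Y,W \right)} = - \frac{5}{W + W Y} - \frac{3}{W}$ ($c{\left(Y,W \right)} = - \frac{5}{\left(0 + W Y\right) + W} - \frac{3}{W} = - \frac{5}{W Y + W} - \frac{3}{W} = - \frac{5}{W + W Y} - \frac{3}{W}$)
$a{\left(X,K \right)} = 1 + K$ ($a{\left(X,K \right)} = K - \frac{-8 - -6}{\left(-2\right) \left(1 - 2\right)} = K - - \frac{-8 + 6}{2 \left(-1\right)} = K - \left(- \frac{1}{2}\right) \left(-1\right) \left(-2\right) = K - -1 = K + 1 = 1 + K$)
$F + a{\left(208,-203 \right)} = 1 + \left(1 - 203\right) = 1 - 202 = -201$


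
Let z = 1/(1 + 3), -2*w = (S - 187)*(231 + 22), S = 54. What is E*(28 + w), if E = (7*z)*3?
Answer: 707805/8 ≈ 88476.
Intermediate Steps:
w = 33649/2 (w = -(54 - 187)*(231 + 22)/2 = -(-133)*253/2 = -½*(-33649) = 33649/2 ≈ 16825.)
z = ¼ (z = 1/4 = ¼ ≈ 0.25000)
E = 21/4 (E = (7*(¼))*3 = (7/4)*3 = 21/4 ≈ 5.2500)
E*(28 + w) = 21*(28 + 33649/2)/4 = (21/4)*(33705/2) = 707805/8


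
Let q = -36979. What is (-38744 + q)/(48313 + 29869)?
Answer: -75723/78182 ≈ -0.96855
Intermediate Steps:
(-38744 + q)/(48313 + 29869) = (-38744 - 36979)/(48313 + 29869) = -75723/78182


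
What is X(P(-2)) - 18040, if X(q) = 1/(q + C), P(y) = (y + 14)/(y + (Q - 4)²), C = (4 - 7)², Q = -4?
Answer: -5141369/285 ≈ -18040.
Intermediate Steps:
C = 9 (C = (-3)² = 9)
P(y) = (14 + y)/(64 + y) (P(y) = (y + 14)/(y + (-4 - 4)²) = (14 + y)/(y + (-8)²) = (14 + y)/(y + 64) = (14 + y)/(64 + y))
X(q) = 1/(9 + q) (X(q) = 1/(q + 9) = 1/(9 + q))
X(P(-2)) - 18040 = 1/(9 + (14 - 2)/(64 - 2)) - 18040 = 1/(9 + 12/62) - 18040 = 1/(9 + (1/62)*12) - 18040 = 1/(9 + 6/31) - 18040 = 1/(285/31) - 18040 = 31/285 - 18040 = -5141369/285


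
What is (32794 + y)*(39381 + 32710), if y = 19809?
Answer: 3792202873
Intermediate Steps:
(32794 + y)*(39381 + 32710) = (32794 + 19809)*(39381 + 32710) = 52603*72091 = 3792202873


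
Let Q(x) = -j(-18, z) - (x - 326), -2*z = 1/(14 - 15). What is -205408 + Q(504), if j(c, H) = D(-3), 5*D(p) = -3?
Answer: -1027927/5 ≈ -2.0559e+5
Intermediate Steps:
D(p) = -3/5 (D(p) = (1/5)*(-3) = -3/5)
z = 1/2 (z = -1/(2*(14 - 15)) = -1/2/(-1) = -1/2*(-1) = 1/2 ≈ 0.50000)
j(c, H) = -3/5
Q(x) = 1633/5 - x (Q(x) = -1*(-3/5) - (x - 326) = 3/5 - (-326 + x) = 3/5 + (326 - x) = 1633/5 - x)
-205408 + Q(504) = -205408 + (1633/5 - 1*504) = -205408 + (1633/5 - 504) = -205408 - 887/5 = -1027927/5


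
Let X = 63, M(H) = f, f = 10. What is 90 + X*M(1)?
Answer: 720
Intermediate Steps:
M(H) = 10
90 + X*M(1) = 90 + 63*10 = 90 + 630 = 720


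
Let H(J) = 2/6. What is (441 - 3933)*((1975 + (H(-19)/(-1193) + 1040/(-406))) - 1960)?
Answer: -10518802608/242179 ≈ -43434.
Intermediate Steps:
H(J) = 1/3 (H(J) = 2*(1/6) = 1/3)
(441 - 3933)*((1975 + (H(-19)/(-1193) + 1040/(-406))) - 1960) = (441 - 3933)*((1975 + ((1/3)/(-1193) + 1040/(-406))) - 1960) = -3492*((1975 + ((1/3)*(-1/1193) + 1040*(-1/406))) - 1960) = -3492*((1975 + (-1/3579 - 520/203)) - 1960) = -3492*((1975 - 1861283/726537) - 1960) = -3492*(1433049292/726537 - 1960) = -3492*9036772/726537 = -10518802608/242179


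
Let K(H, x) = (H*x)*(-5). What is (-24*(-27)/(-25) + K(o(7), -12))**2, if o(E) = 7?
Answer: 97061904/625 ≈ 1.5530e+5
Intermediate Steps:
K(H, x) = -5*H*x
(-24*(-27)/(-25) + K(o(7), -12))**2 = (-24*(-27)/(-25) - 5*7*(-12))**2 = (648*(-1/25) + 420)**2 = (-648/25 + 420)**2 = (9852/25)**2 = 97061904/625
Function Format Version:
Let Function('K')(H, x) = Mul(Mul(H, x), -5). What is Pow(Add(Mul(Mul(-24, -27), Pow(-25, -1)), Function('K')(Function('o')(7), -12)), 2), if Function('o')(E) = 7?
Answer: Rational(97061904, 625) ≈ 1.5530e+5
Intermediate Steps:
Function('K')(H, x) = Mul(-5, H, x)
Pow(Add(Mul(Mul(-24, -27), Pow(-25, -1)), Function('K')(Function('o')(7), -12)), 2) = Pow(Add(Mul(Mul(-24, -27), Pow(-25, -1)), Mul(-5, 7, -12)), 2) = Pow(Add(Mul(648, Rational(-1, 25)), 420), 2) = Pow(Add(Rational(-648, 25), 420), 2) = Pow(Rational(9852, 25), 2) = Rational(97061904, 625)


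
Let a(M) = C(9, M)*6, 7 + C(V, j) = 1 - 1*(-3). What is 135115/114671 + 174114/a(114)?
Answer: -1109077468/114671 ≈ -9671.8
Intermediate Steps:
C(V, j) = -3 (C(V, j) = -7 + (1 - 1*(-3)) = -7 + (1 + 3) = -7 + 4 = -3)
a(M) = -18 (a(M) = -3*6 = -18)
135115/114671 + 174114/a(114) = 135115/114671 + 174114/(-18) = 135115*(1/114671) + 174114*(-1/18) = 135115/114671 - 9673 = -1109077468/114671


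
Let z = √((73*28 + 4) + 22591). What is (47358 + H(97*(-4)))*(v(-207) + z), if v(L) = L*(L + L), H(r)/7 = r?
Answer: 3825730116 + 44642*√24639 ≈ 3.8327e+9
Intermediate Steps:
H(r) = 7*r
z = √24639 (z = √((2044 + 4) + 22591) = √(2048 + 22591) = √24639 ≈ 156.97)
v(L) = 2*L² (v(L) = L*(2*L) = 2*L²)
(47358 + H(97*(-4)))*(v(-207) + z) = (47358 + 7*(97*(-4)))*(2*(-207)² + √24639) = (47358 + 7*(-388))*(2*42849 + √24639) = (47358 - 2716)*(85698 + √24639) = 44642*(85698 + √24639) = 3825730116 + 44642*√24639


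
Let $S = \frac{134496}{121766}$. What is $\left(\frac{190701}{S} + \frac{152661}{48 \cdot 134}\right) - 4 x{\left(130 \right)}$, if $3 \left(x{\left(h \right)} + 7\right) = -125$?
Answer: $\frac{519256076093}{3003744} \approx 1.7287 \cdot 10^{5}$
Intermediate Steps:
$x{\left(h \right)} = - \frac{146}{3}$ ($x{\left(h \right)} = -7 + \frac{1}{3} \left(-125\right) = -7 - \frac{125}{3} = - \frac{146}{3}$)
$S = \frac{67248}{60883}$ ($S = 134496 \cdot \frac{1}{121766} = \frac{67248}{60883} \approx 1.1045$)
$\left(\frac{190701}{S} + \frac{152661}{48 \cdot 134}\right) - 4 x{\left(130 \right)} = \left(\frac{190701}{\frac{67248}{60883}} + \frac{152661}{48 \cdot 134}\right) - 4 \left(- \frac{146}{3}\right) = \left(190701 \cdot \frac{60883}{67248} + \frac{152661}{6432}\right) - - \frac{584}{3} = \left(\frac{1290049887}{7472} + 152661 \cdot \frac{1}{6432}\right) + \frac{584}{3} = \left(\frac{1290049887}{7472} + \frac{50887}{2144}\right) + \frac{584}{3} = \frac{172890449087}{1001248} + \frac{584}{3} = \frac{519256076093}{3003744}$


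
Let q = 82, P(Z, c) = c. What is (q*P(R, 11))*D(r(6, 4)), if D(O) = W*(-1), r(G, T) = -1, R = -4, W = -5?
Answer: 4510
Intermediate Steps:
D(O) = 5 (D(O) = -5*(-1) = 5)
(q*P(R, 11))*D(r(6, 4)) = (82*11)*5 = 902*5 = 4510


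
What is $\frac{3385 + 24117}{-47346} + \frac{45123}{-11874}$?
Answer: $- \frac{410492051}{93697734} \approx -4.381$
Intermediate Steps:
$\frac{3385 + 24117}{-47346} + \frac{45123}{-11874} = 27502 \left(- \frac{1}{47346}\right) + 45123 \left(- \frac{1}{11874}\right) = - \frac{13751}{23673} - \frac{15041}{3958} = - \frac{410492051}{93697734}$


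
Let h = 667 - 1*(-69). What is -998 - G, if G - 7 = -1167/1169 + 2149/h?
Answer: -866339189/860384 ≈ -1006.9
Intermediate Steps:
h = 736 (h = 667 + 69 = 736)
G = 7675957/860384 (G = 7 + (-1167/1169 + 2149/736) = 7 + 1653269/860384 = 7675957/860384 ≈ 8.9215)
-998 - G = -998 - 1*7675957/860384 = -998 - 7675957/860384 = -866339189/860384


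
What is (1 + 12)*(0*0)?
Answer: 0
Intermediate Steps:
(1 + 12)*(0*0) = 13*0 = 0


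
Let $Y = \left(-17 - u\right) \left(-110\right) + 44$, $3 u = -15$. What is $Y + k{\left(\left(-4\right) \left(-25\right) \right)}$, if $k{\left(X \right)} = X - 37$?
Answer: $1427$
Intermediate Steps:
$u = -5$ ($u = \frac{1}{3} \left(-15\right) = -5$)
$k{\left(X \right)} = -37 + X$
$Y = 1364$ ($Y = \left(-17 - -5\right) \left(-110\right) + 44 = \left(-17 + 5\right) \left(-110\right) + 44 = \left(-12\right) \left(-110\right) + 44 = 1320 + 44 = 1364$)
$Y + k{\left(\left(-4\right) \left(-25\right) \right)} = 1364 - -63 = 1364 + \left(-37 + 100\right) = 1364 + 63 = 1427$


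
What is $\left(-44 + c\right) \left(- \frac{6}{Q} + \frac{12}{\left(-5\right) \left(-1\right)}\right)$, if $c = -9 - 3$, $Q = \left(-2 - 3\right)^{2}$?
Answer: $- \frac{3024}{25} \approx -120.96$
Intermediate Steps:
$Q = 25$ ($Q = \left(-5\right)^{2} = 25$)
$c = -12$
$\left(-44 + c\right) \left(- \frac{6}{Q} + \frac{12}{\left(-5\right) \left(-1\right)}\right) = \left(-44 - 12\right) \left(- \frac{6}{25} + \frac{12}{\left(-5\right) \left(-1\right)}\right) = - 56 \left(\left(-6\right) \frac{1}{25} + \frac{12}{5}\right) = - 56 \left(- \frac{6}{25} + 12 \cdot \frac{1}{5}\right) = - 56 \left(- \frac{6}{25} + \frac{12}{5}\right) = \left(-56\right) \frac{54}{25} = - \frac{3024}{25}$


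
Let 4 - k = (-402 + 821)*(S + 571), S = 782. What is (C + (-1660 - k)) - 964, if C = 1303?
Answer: 565582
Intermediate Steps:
k = -566903 (k = 4 - (-402 + 821)*(782 + 571) = 4 - 419*1353 = 4 - 1*566907 = 4 - 566907 = -566903)
(C + (-1660 - k)) - 964 = (1303 + (-1660 - 1*(-566903))) - 964 = (1303 + (-1660 + 566903)) - 964 = (1303 + 565243) - 964 = 566546 - 964 = 565582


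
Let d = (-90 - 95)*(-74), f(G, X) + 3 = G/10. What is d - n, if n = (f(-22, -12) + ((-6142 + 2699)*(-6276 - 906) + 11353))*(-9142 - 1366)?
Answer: 1299785751902/5 ≈ 2.5996e+11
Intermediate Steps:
f(G, X) = -3 + G/10
d = 13690 (d = -185*(-74) = 13690)
n = -1299785683452/5 (n = ((-3 + (⅒)*(-22)) + ((-6142 + 2699)*(-6276 - 906) + 11353))*(-9142 - 1366) = ((-3 - 11/5) + (-3443*(-7182) + 11353))*(-10508) = (-26/5 + (24727626 + 11353))*(-10508) = (-26/5 + 24738979)*(-10508) = (123694869/5)*(-10508) = -1299785683452/5 ≈ -2.5996e+11)
d - n = 13690 - 1*(-1299785683452/5) = 13690 + 1299785683452/5 = 1299785751902/5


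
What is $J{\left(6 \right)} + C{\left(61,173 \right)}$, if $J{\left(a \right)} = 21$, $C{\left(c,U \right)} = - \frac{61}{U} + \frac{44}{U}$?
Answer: $\frac{3616}{173} \approx 20.902$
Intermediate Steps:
$C{\left(c,U \right)} = - \frac{17}{U}$
$J{\left(6 \right)} + C{\left(61,173 \right)} = 21 - \frac{17}{173} = \frac{3616}{173}$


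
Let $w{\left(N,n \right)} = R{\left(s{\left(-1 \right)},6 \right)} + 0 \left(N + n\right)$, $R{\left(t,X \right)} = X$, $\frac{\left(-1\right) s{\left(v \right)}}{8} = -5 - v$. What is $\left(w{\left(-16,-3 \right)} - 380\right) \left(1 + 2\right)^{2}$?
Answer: $-3366$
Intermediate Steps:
$s{\left(v \right)} = 40 + 8 v$ ($s{\left(v \right)} = - 8 \left(-5 - v\right) = 40 + 8 v$)
$w{\left(N,n \right)} = 6$ ($w{\left(N,n \right)} = 6 + 0 \left(N + n\right) = 6 + 0 = 6$)
$\left(w{\left(-16,-3 \right)} - 380\right) \left(1 + 2\right)^{2} = \left(6 - 380\right) \left(1 + 2\right)^{2} = - 374 \cdot 3^{2} = \left(-374\right) 9 = -3366$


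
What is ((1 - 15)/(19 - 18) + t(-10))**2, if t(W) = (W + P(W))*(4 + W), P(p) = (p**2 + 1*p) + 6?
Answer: 280900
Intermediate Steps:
P(p) = 6 + p + p**2 (P(p) = (p**2 + p) + 6 = (p + p**2) + 6 = 6 + p + p**2)
t(W) = (4 + W)*(6 + W**2 + 2*W) (t(W) = (W + (6 + W + W**2))*(4 + W) = (6 + W**2 + 2*W)*(4 + W) = (4 + W)*(6 + W**2 + 2*W))
((1 - 15)/(19 - 18) + t(-10))**2 = ((1 - 15)/(19 - 18) + (24 + (-10)**3 + 6*(-10)**2 + 14*(-10)))**2 = (-14/1 + (24 - 1000 + 6*100 - 140))**2 = (-14*1 + (24 - 1000 + 600 - 140))**2 = (-14 - 516)**2 = (-530)**2 = 280900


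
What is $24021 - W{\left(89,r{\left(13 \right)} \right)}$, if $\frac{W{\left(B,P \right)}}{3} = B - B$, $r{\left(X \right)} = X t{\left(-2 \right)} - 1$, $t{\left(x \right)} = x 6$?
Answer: $24021$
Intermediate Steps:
$t{\left(x \right)} = 6 x$
$r{\left(X \right)} = -1 - 12 X$ ($r{\left(X \right)} = X 6 \left(-2\right) - 1 = X \left(-12\right) - 1 = - 12 X - 1 = -1 - 12 X$)
$W{\left(B,P \right)} = 0$ ($W{\left(B,P \right)} = 3 \left(B - B\right) = 3 \cdot 0 = 0$)
$24021 - W{\left(89,r{\left(13 \right)} \right)} = 24021 - 0 = 24021 + 0 = 24021$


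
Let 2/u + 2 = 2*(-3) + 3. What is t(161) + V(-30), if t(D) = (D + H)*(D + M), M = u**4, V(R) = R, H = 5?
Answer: 16687656/625 ≈ 26700.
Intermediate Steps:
u = -2/5 (u = 2/(-2 + (2*(-3) + 3)) = 2/(-2 + (-6 + 3)) = 2/(-2 - 3) = 2/(-5) = 2*(-1/5) = -2/5 ≈ -0.40000)
M = 16/625 (M = (-2/5)**4 = 16/625 ≈ 0.025600)
t(D) = (5 + D)*(16/625 + D) (t(D) = (D + 5)*(D + 16/625) = (5 + D)*(16/625 + D))
t(161) + V(-30) = (16/125 + 161**2 + (3141/625)*161) - 30 = (16/125 + 25921 + 505701/625) - 30 = 16706406/625 - 30 = 16687656/625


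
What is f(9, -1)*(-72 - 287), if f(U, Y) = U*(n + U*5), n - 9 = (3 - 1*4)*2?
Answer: -168012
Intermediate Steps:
n = 7 (n = 9 + (3 - 1*4)*2 = 9 + (3 - 4)*2 = 9 - 1*2 = 9 - 2 = 7)
f(U, Y) = U*(7 + 5*U) (f(U, Y) = U*(7 + U*5) = U*(7 + 5*U))
f(9, -1)*(-72 - 287) = (9*(7 + 5*9))*(-72 - 287) = (9*(7 + 45))*(-359) = (9*52)*(-359) = 468*(-359) = -168012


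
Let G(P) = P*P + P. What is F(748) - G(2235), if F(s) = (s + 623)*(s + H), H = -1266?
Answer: -5707638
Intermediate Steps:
G(P) = P + P² (G(P) = P² + P = P + P²)
F(s) = (-1266 + s)*(623 + s) (F(s) = (s + 623)*(s - 1266) = (623 + s)*(-1266 + s) = (-1266 + s)*(623 + s))
F(748) - G(2235) = (-788718 + 748² - 643*748) - 2235*(1 + 2235) = (-788718 + 559504 - 480964) - 2235*2236 = -710178 - 1*4997460 = -710178 - 4997460 = -5707638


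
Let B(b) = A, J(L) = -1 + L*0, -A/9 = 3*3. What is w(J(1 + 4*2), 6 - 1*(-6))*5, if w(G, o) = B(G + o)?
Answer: -405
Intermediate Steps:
A = -81 (A = -27*3 = -9*9 = -81)
J(L) = -1 (J(L) = -1 + 0 = -1)
B(b) = -81
w(G, o) = -81
w(J(1 + 4*2), 6 - 1*(-6))*5 = -81*5 = -405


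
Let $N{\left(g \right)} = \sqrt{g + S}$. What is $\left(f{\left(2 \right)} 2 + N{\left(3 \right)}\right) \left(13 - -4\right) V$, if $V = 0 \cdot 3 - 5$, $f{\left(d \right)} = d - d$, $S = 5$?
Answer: $- 170 \sqrt{2} \approx -240.42$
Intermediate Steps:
$f{\left(d \right)} = 0$
$N{\left(g \right)} = \sqrt{5 + g}$ ($N{\left(g \right)} = \sqrt{g + 5} = \sqrt{5 + g}$)
$V = -5$ ($V = 0 - 5 = -5$)
$\left(f{\left(2 \right)} 2 + N{\left(3 \right)}\right) \left(13 - -4\right) V = \left(0 \cdot 2 + \sqrt{5 + 3}\right) \left(13 - -4\right) \left(-5\right) = \left(0 + \sqrt{8}\right) \left(13 + 4\right) \left(-5\right) = \left(0 + 2 \sqrt{2}\right) 17 \left(-5\right) = 2 \sqrt{2} \cdot 17 \left(-5\right) = 34 \sqrt{2} \left(-5\right) = - 170 \sqrt{2}$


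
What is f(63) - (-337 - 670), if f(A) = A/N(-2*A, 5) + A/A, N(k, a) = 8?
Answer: 8127/8 ≈ 1015.9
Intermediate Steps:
f(A) = 1 + A/8 (f(A) = A/8 + A/A = A*(1/8) + 1 = A/8 + 1 = 1 + A/8)
f(63) - (-337 - 670) = (1 + (1/8)*63) - (-337 - 670) = (1 + 63/8) - 1*(-1007) = 71/8 + 1007 = 8127/8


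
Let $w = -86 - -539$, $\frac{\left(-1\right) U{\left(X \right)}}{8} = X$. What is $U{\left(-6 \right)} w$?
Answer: $21744$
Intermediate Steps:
$U{\left(X \right)} = - 8 X$
$w = 453$ ($w = -86 + 539 = 453$)
$U{\left(-6 \right)} w = \left(-8\right) \left(-6\right) 453 = 48 \cdot 453 = 21744$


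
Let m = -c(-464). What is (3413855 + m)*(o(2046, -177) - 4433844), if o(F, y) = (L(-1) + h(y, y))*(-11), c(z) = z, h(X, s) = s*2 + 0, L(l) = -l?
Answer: -15125300011559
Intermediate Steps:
h(X, s) = 2*s (h(X, s) = 2*s + 0 = 2*s)
o(F, y) = -11 - 22*y (o(F, y) = (-1*(-1) + 2*y)*(-11) = (1 + 2*y)*(-11) = -11 - 22*y)
m = 464 (m = -1*(-464) = 464)
(3413855 + m)*(o(2046, -177) - 4433844) = (3413855 + 464)*((-11 - 22*(-177)) - 4433844) = 3414319*((-11 + 3894) - 4433844) = 3414319*(3883 - 4433844) = 3414319*(-4429961) = -15125300011559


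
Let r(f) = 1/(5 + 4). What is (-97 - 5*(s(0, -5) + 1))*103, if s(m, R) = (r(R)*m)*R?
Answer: -10506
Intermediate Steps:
r(f) = ⅑ (r(f) = 1/9 = ⅑)
s(m, R) = R*m/9 (s(m, R) = (m/9)*R = R*m/9)
(-97 - 5*(s(0, -5) + 1))*103 = (-97 - 5*((⅑)*(-5)*0 + 1))*103 = (-97 - 5*(0 + 1))*103 = (-97 - 5*1)*103 = (-97 - 5)*103 = -102*103 = -10506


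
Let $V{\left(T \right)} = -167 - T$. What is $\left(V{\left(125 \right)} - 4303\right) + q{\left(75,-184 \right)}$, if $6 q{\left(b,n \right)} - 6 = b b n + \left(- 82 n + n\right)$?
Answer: $-174610$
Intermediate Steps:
$q{\left(b,n \right)} = 1 - \frac{27 n}{2} + \frac{n b^{2}}{6}$ ($q{\left(b,n \right)} = 1 + \frac{b b n + \left(- 82 n + n\right)}{6} = 1 + \frac{b^{2} n - 81 n}{6} = 1 + \frac{n b^{2} - 81 n}{6} = 1 + \frac{- 81 n + n b^{2}}{6} = 1 + \left(- \frac{27 n}{2} + \frac{n b^{2}}{6}\right) = 1 - \frac{27 n}{2} + \frac{n b^{2}}{6}$)
$\left(V{\left(125 \right)} - 4303\right) + q{\left(75,-184 \right)} = \left(\left(-167 - 125\right) - 4303\right) + \left(1 - -2484 + \frac{1}{6} \left(-184\right) 75^{2}\right) = \left(\left(-167 - 125\right) - 4303\right) + \left(1 + 2484 + \frac{1}{6} \left(-184\right) 5625\right) = \left(-292 - 4303\right) + \left(1 + 2484 - 172500\right) = -4595 - 170015 = -174610$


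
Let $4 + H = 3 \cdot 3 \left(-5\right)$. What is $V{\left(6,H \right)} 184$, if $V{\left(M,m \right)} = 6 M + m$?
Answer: $-2392$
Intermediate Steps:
$H = -49$ ($H = -4 + 3 \cdot 3 \left(-5\right) = -4 + 9 \left(-5\right) = -4 - 45 = -49$)
$V{\left(M,m \right)} = m + 6 M$
$V{\left(6,H \right)} 184 = \left(-49 + 6 \cdot 6\right) 184 = \left(-49 + 36\right) 184 = \left(-13\right) 184 = -2392$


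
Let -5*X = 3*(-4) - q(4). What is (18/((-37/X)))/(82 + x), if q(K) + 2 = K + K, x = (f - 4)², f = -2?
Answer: -162/10915 ≈ -0.014842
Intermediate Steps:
x = 36 (x = (-2 - 4)² = (-6)² = 36)
q(K) = -2 + 2*K (q(K) = -2 + (K + K) = -2 + 2*K)
X = 18/5 (X = -(3*(-4) - (-2 + 2*4))/5 = -(-12 - (-2 + 8))/5 = -(-12 - 1*6)/5 = -(-12 - 6)/5 = -⅕*(-18) = 18/5 ≈ 3.6000)
(18/((-37/X)))/(82 + x) = (18/((-37/18/5)))/(82 + 36) = (18/((-37*5/18)))/118 = (18/(-185/18))*(1/118) = (18*(-18/185))*(1/118) = -324/185*1/118 = -162/10915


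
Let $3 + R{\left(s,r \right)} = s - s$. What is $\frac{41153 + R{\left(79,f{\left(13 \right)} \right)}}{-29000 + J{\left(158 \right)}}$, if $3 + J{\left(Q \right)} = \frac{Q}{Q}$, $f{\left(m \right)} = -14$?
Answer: $- \frac{20575}{14501} \approx -1.4189$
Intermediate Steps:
$R{\left(s,r \right)} = -3$ ($R{\left(s,r \right)} = -3 + \left(s - s\right) = -3 + 0 = -3$)
$J{\left(Q \right)} = -2$ ($J{\left(Q \right)} = -3 + \frac{Q}{Q} = -3 + 1 = -2$)
$\frac{41153 + R{\left(79,f{\left(13 \right)} \right)}}{-29000 + J{\left(158 \right)}} = \frac{41153 - 3}{-29000 - 2} = \frac{41150}{-29002} = 41150 \left(- \frac{1}{29002}\right) = - \frac{20575}{14501}$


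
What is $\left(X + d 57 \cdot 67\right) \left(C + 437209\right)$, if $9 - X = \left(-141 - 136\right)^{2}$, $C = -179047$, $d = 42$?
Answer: $21602479836$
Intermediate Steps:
$X = -76720$ ($X = 9 - \left(-141 - 136\right)^{2} = 9 - \left(-277\right)^{2} = 9 - 76729 = -76720$)
$\left(X + d 57 \cdot 67\right) \left(C + 437209\right) = \left(-76720 + 42 \cdot 57 \cdot 67\right) \left(-179047 + 437209\right) = \left(-76720 + 2394 \cdot 67\right) 258162 = \left(-76720 + 160398\right) 258162 = 83678 \cdot 258162 = 21602479836$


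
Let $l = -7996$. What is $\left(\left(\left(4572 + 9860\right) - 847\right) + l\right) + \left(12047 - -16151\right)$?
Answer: $33787$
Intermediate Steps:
$\left(\left(\left(4572 + 9860\right) - 847\right) + l\right) + \left(12047 - -16151\right) = \left(\left(\left(4572 + 9860\right) - 847\right) - 7996\right) + \left(12047 - -16151\right) = \left(\left(14432 - 847\right) - 7996\right) + \left(12047 + 16151\right) = \left(13585 - 7996\right) + 28198 = 5589 + 28198 = 33787$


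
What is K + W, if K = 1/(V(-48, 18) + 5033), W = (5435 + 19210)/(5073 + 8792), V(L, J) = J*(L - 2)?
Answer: 20374330/11460809 ≈ 1.7777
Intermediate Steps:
V(L, J) = J*(-2 + L)
W = 4929/2773 (W = 24645/13865 = 24645*(1/13865) = 4929/2773 ≈ 1.7775)
K = 1/4133 (K = 1/(18*(-2 - 48) + 5033) = 1/(18*(-50) + 5033) = 1/(-900 + 5033) = 1/4133 ≈ 0.00024196)
K + W = 1/4133 + 4929/2773 = 20374330/11460809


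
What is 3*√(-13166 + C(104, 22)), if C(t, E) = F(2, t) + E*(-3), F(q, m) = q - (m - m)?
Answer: 63*I*√30 ≈ 345.07*I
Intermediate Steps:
F(q, m) = q (F(q, m) = q - 1*0 = q + 0 = q)
C(t, E) = 2 - 3*E (C(t, E) = 2 + E*(-3) = 2 - 3*E)
3*√(-13166 + C(104, 22)) = 3*√(-13166 + (2 - 3*22)) = 3*√(-13166 + (2 - 66)) = 3*√(-13166 - 64) = 3*√(-13230) = 3*(21*I*√30) = 63*I*√30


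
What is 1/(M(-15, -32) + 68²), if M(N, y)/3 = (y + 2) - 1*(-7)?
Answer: 1/4555 ≈ 0.00021954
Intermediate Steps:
M(N, y) = 27 + 3*y (M(N, y) = 3*((y + 2) - 1*(-7)) = 3*((2 + y) + 7) = 3*(9 + y) = 27 + 3*y)
1/(M(-15, -32) + 68²) = 1/((27 + 3*(-32)) + 68²) = 1/((27 - 96) + 4624) = 1/(-69 + 4624) = 1/4555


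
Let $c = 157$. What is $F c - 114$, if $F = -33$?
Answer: $-5295$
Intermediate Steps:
$F c - 114 = \left(-33\right) 157 - 114 = -5181 - 114 = -5295$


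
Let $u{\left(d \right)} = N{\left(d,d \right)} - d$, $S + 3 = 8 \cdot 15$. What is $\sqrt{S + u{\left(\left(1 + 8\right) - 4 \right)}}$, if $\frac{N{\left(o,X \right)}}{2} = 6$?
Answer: $2 \sqrt{31} \approx 11.136$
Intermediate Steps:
$N{\left(o,X \right)} = 12$ ($N{\left(o,X \right)} = 2 \cdot 6 = 12$)
$S = 117$ ($S = -3 + 8 \cdot 15 = -3 + 120 = 117$)
$u{\left(d \right)} = 12 - d$
$\sqrt{S + u{\left(\left(1 + 8\right) - 4 \right)}} = \sqrt{117 + \left(12 - \left(\left(1 + 8\right) - 4\right)\right)} = \sqrt{117 + \left(12 - \left(9 - 4\right)\right)} = \sqrt{117 + \left(12 - 5\right)} = \sqrt{117 + 7} = \sqrt{124} = 2 \sqrt{31}$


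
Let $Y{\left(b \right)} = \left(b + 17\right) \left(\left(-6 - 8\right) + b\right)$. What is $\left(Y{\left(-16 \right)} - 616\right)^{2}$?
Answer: $417316$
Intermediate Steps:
$Y{\left(b \right)} = \left(-14 + b\right) \left(17 + b\right)$ ($Y{\left(b \right)} = \left(17 + b\right) \left(-14 + b\right) = \left(-14 + b\right) \left(17 + b\right)$)
$\left(Y{\left(-16 \right)} - 616\right)^{2} = \left(\left(-238 + \left(-16\right)^{2} + 3 \left(-16\right)\right) - 616\right)^{2} = \left(\left(-238 + 256 - 48\right) - 616\right)^{2} = \left(-30 - 616\right)^{2} = \left(-646\right)^{2} = 417316$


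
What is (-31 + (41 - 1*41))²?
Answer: 961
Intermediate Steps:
(-31 + (41 - 1*41))² = (-31 + (41 - 41))² = (-31 + 0)² = (-31)² = 961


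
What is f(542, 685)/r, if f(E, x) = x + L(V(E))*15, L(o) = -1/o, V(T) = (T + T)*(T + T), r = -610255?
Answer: -160982669/143416759856 ≈ -0.0011225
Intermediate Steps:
V(T) = 4*T**2 (V(T) = (2*T)*(2*T) = 4*T**2)
f(E, x) = x - 15/(4*E**2) (f(E, x) = x - 1/(4*E**2)*15 = x - 15/(4*E**2))
f(542, 685)/r = (685 - 15/4/542**2)/(-610255) = (685 - 15/4*1/293764)*(-1/610255) = (685 - 15/1175056)*(-1/610255) = (804913345/1175056)*(-1/610255) = -160982669/143416759856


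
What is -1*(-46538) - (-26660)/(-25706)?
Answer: 598139584/12853 ≈ 46537.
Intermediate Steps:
-1*(-46538) - (-26660)/(-25706) = 46538 - (-26660)*(-1)/25706 = 46538 - 1*13330/12853 = 46538 - 13330/12853 = 598139584/12853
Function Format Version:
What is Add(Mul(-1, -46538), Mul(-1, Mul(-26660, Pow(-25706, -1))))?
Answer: Rational(598139584, 12853) ≈ 46537.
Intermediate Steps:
Add(Mul(-1, -46538), Mul(-1, Mul(-26660, Pow(-25706, -1)))) = Add(46538, Mul(-1, Mul(-26660, Rational(-1, 25706)))) = Add(46538, Mul(-1, Rational(13330, 12853))) = Add(46538, Rational(-13330, 12853)) = Rational(598139584, 12853)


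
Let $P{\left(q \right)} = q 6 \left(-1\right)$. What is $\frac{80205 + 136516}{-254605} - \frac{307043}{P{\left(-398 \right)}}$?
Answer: $- \frac{78692212763}{607996740} \approx -129.43$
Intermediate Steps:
$P{\left(q \right)} = - 6 q$ ($P{\left(q \right)} = 6 q \left(-1\right) = - 6 q$)
$\frac{80205 + 136516}{-254605} - \frac{307043}{P{\left(-398 \right)}} = \frac{80205 + 136516}{-254605} - \frac{307043}{\left(-6\right) \left(-398\right)} = 216721 \left(- \frac{1}{254605}\right) - \frac{307043}{2388} = - \frac{216721}{254605} - \frac{307043}{2388} = - \frac{78692212763}{607996740}$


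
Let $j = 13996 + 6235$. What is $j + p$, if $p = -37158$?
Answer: $-16927$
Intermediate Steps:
$j = 20231$
$j + p = 20231 - 37158 = -16927$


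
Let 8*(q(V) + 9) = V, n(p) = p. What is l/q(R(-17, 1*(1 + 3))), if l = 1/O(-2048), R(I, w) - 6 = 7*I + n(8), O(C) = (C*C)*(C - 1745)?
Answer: 1/351986515968 ≈ 2.8410e-12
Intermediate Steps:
O(C) = C**2*(-1745 + C)
R(I, w) = 14 + 7*I (R(I, w) = 6 + (7*I + 8) = 6 + (8 + 7*I) = 14 + 7*I)
q(V) = -9 + V/8
l = -1/15908995072 (l = 1/((-2048)**2*(-1745 - 2048)) = 1/(4194304*(-3793)) = 1/(-15908995072) = -1/15908995072 ≈ -6.2857e-11)
l/q(R(-17, 1*(1 + 3))) = -1/(15908995072*(-9 + (14 + 7*(-17))/8)) = -1/(15908995072*(-9 + (14 - 119)/8)) = -1/(15908995072*(-9 + (1/8)*(-105))) = -1/(15908995072*(-9 - 105/8)) = -1/(15908995072*(-177/8)) = -1/15908995072*(-8/177) = 1/351986515968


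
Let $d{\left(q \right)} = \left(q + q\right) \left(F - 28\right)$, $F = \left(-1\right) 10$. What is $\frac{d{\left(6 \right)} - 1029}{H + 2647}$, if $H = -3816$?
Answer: $\frac{1485}{1169} \approx 1.2703$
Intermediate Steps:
$F = -10$
$d{\left(q \right)} = - 76 q$ ($d{\left(q \right)} = \left(q + q\right) \left(-10 - 28\right) = 2 q \left(-38\right) = - 76 q$)
$\frac{d{\left(6 \right)} - 1029}{H + 2647} = \frac{\left(-76\right) 6 - 1029}{-3816 + 2647} = \frac{-456 - 1029}{-1169} = \left(-1485\right) \left(- \frac{1}{1169}\right) = \frac{1485}{1169}$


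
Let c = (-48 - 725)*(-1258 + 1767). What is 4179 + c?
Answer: -389278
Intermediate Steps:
c = -393457 (c = -773*509 = -393457)
4179 + c = 4179 - 393457 = -389278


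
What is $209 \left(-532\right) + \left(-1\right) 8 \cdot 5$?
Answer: $-111228$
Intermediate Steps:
$209 \left(-532\right) + \left(-1\right) 8 \cdot 5 = -111188 - 40 = -111228$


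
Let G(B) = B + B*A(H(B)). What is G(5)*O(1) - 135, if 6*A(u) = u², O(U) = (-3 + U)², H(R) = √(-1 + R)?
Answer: -305/3 ≈ -101.67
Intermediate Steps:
A(u) = u²/6
G(B) = B + B*(-⅙ + B/6) (G(B) = B + B*((√(-1 + B))²/6) = B + B*((-1 + B)/6) = B + B*(-⅙ + B/6))
G(5)*O(1) - 135 = ((⅙)*5*(5 + 5))*(-3 + 1)² - 135 = ((⅙)*5*10)*(-2)² - 135 = (25/3)*4 - 135 = 100/3 - 135 = -305/3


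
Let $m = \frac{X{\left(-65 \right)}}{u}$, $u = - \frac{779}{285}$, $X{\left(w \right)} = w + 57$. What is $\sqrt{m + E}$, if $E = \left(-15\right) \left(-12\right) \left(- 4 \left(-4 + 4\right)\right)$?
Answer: $\frac{2 \sqrt{1230}}{41} \approx 1.7108$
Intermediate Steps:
$X{\left(w \right)} = 57 + w$
$u = - \frac{41}{15}$ ($u = \left(-779\right) \frac{1}{285} = - \frac{41}{15} \approx -2.7333$)
$E = 0$ ($E = 180 \left(\left(-4\right) 0\right) = 180 \cdot 0 = 0$)
$m = \frac{120}{41}$ ($m = \frac{57 - 65}{- \frac{41}{15}} = \left(-8\right) \left(- \frac{15}{41}\right) = \frac{120}{41} \approx 2.9268$)
$\sqrt{m + E} = \sqrt{\frac{120}{41} + 0} = \sqrt{\frac{120}{41}} = \frac{2 \sqrt{1230}}{41}$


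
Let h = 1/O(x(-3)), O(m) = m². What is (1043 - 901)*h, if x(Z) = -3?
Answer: 142/9 ≈ 15.778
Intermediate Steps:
h = ⅑ (h = 1/((-3)²) = 1/9 = ⅑ ≈ 0.11111)
(1043 - 901)*h = (1043 - 901)*(⅑) = 142*(⅑) = 142/9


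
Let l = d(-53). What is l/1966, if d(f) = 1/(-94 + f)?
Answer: -1/289002 ≈ -3.4602e-6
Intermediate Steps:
l = -1/147 (l = 1/(-94 - 53) = 1/(-147) = -1/147 ≈ -0.0068027)
l/1966 = -1/147/1966 = -1/147*1/1966 = -1/289002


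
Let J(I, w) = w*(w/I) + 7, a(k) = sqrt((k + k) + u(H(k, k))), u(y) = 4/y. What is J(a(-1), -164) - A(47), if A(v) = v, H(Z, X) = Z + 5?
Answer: -40 - 26896*I ≈ -40.0 - 26896.0*I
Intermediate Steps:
H(Z, X) = 5 + Z
a(k) = sqrt(2*k + 4/(5 + k)) (a(k) = sqrt((k + k) + 4/(5 + k)) = sqrt(2*k + 4/(5 + k)))
J(I, w) = 7 + w**2/I (J(I, w) = w**2/I + 7 = 7 + w**2/I)
J(a(-1), -164) - A(47) = (7 + (-164)**2/sqrt(2*(-1) + 4/(5 - 1))) - 1*47 = (7 + 26896/sqrt(-2 + 4/4)) - 47 = (7 + 26896/sqrt(-2 + 4*(1/4))) - 47 = (7 + 26896/sqrt(-2 + 1)) - 47 = (7 + 26896/sqrt(-1)) - 47 = (7 + 26896/I) - 47 = (7 - I*26896) - 47 = (7 - 26896*I) - 47 = -40 - 26896*I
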